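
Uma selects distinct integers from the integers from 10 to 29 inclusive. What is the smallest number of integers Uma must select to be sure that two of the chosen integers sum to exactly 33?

14

Two chosen integers sum to 33 exactly when both halves of some pair {x, 33−x} with 10 ≤ x ≤ 33−x ≤ 23 are chosen — 7 such pairs.
The remaining 6 elements (those with no distinct partner in range) can never complete a 33-sum, so the worst case takes all of them and one from each pair: 6 + 7 = 13.
The 14th integer has to be the second member of some pair, so 13 + 1 = 14.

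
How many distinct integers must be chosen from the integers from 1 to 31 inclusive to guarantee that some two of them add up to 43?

Group the elements by complementary pair {x, 43−x}: {12,31}, {13,30}, {14,29}, …, giving 10 two-element pairs and 11 integers whose partner 43−x falls outside [1,31].
Treating each of those 21 groups as a pigeonhole, one can pick one integer per group — 21 integers — with no two summing to 43.
The 22nd integer lands in an occupied pair, forcing a sum of 43.

22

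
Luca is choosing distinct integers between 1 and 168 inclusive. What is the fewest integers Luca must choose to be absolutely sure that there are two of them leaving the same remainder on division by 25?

26

By the pigeonhole principle, the 25 residue classes mod 25 are the pigeonholes.
With 25 integers one could put 1 in each residue class and have no class reach 2.
The 26th integer pushes some class to 2, so 25·1 + 1 = 26.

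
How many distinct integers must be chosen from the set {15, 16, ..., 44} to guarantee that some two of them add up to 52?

Two chosen integers sum to 52 exactly when both halves of some pair {x, 52−x} with 15 ≤ x ≤ 52−x ≤ 37 are chosen — 11 such pairs.
The remaining 8 elements (those with no distinct partner in range) can never complete a 52-sum, so the worst case takes all of them and one from each pair: 8 + 11 = 19.
Pigeonhole: the 20th integer has to be the second member of some pair, so 19 + 1 = 20.

20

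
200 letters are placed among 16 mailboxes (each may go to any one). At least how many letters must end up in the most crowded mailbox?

The 16 mailboxes are the holes and the 200 letters are the pigeons.
If every mailbox held at most 12 letters, the total would be at most 16 × 12 = 192, which is less than 200.
So some mailbox holds at least ⌈200/16⌉ = 13 letters.

13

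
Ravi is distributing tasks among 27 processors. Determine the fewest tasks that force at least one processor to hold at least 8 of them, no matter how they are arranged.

With 189 tasks one could put exactly 7 in each of the 27 processors, and no processor would reach 8.
One more task must land in a processor that already has 7, giving it 8.
So 27 × 7 + 1 = 190 tasks are required.

190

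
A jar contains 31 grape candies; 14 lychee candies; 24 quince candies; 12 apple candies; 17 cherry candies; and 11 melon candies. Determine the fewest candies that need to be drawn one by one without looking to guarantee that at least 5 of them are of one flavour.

25

By the pigeonhole principle, the 6 flavours are the holes; the candies drawn are the pigeons.
To avoid 5 of any one flavour, the worst case takes at most 4 of each flavour.
That gives 4 + 4 + 4 + 4 + 4 + 4 = 24 candies with no flavour reaching 5.
The next candy forces some flavour to 5, so 24 + 1 = 25.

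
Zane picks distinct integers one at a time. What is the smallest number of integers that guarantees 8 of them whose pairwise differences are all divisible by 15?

Integers whose pairwise differences are multiples of 15 are exactly those sharing a remainder mod 15. The 15 residue classes mod 15 are the pigeonholes.
With 105 integers one could put 7 in each residue class and have no class reach 8.
The 106th integer pushes some class to 8, so 15·7 + 1 = 106.

106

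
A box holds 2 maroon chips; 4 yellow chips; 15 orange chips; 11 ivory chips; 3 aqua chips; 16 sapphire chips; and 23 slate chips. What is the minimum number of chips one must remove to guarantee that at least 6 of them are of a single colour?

An adversary could hand out at most 5 chips per colour (maroon, yellow, aqua run out sooner): 2 + 4 + 5 + 5 + 3 + 5 + 5 = 29 chips and still no colour has 6.
Pigeonhole: one more chip lands in a colour already at 5, so 30 draws are enough and 29 are not.

30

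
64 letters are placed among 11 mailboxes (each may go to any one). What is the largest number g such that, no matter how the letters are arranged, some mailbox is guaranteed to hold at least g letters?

The 11 mailboxes are the holes and the 64 letters are the pigeons.
If every mailbox held at most 5 letters, the total would be at most 11 × 5 = 55, which is less than 64.
So some mailbox holds at least ⌈64/11⌉ = 6 letters.

6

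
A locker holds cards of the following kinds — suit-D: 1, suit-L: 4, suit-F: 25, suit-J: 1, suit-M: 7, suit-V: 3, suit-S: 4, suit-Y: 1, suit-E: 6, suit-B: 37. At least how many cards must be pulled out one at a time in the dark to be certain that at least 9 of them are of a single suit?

44

By pigeonhole, put each drawn card into a box by suit. The largest draw with every box below 9 takes min(count, 8) from each suit; suits with fewer than 8 contribute all they have.
Σ min(cᵢ, 8) = 1 + 4 + 8 + 1 + 7 + 3 + 4 + 1 + 6 + 8 = 43.
Draw number 43 + 1 = 44 must push one box to 9.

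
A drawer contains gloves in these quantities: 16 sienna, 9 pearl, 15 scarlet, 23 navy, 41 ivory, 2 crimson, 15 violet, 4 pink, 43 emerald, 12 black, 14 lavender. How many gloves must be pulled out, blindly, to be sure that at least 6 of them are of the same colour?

Pigeonhole: put each drawn glove into a box by colour. The largest draw with every box below 6 takes min(count, 5) from each colour; colours with fewer than 5 contribute all they have.
Σ min(cᵢ, 5) = 5 + 5 + 5 + 5 + 5 + 2 + 5 + 4 + 5 + 5 + 5 = 51.
Draw number 51 + 1 = 52 must push one box to 6.

52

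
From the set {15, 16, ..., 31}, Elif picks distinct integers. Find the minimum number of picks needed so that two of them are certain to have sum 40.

13

Group the elements by complementary pair {x, 40−x}: {15,25}, {16,24}, {17,23}, …, giving 5 two-element pairs; the single value 20 (it cannot pair with itself since the integers are distinct); and 6 integers whose partner 40−x falls outside [15,31].
Pigeonhole: treating each of those 12 groups as a pigeonhole, one can pick one integer per group — 12 integers — with no two summing to 40.
The 13th integer lands in an occupied pair, forcing a sum of 40.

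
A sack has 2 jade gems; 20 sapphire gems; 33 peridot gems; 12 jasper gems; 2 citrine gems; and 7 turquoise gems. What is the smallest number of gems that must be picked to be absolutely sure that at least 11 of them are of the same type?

An adversary could hand out at most 10 gems per type (jade, citrine, turquoise run out sooner): 2 + 10 + 10 + 10 + 2 + 7 = 41 gems and still no type has 11.
Pigeonhole: one more gem lands in a type already at 10, so 42 draws are enough and 41 are not.

42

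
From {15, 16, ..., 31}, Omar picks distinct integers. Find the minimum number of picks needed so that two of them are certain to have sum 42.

12

A set avoiding the sum 42 can contain at most one of each pair {x, 42−x}, plus the 5 elements whose complement lies outside the range or equal to its own complement.
The integers 21, …, 31 (11 of them) are such a set: any two sum to at least 21+22 = 43 > 42.
Any 12th integer completes one of the 6 pairs, so 12 choices force a sum of 42.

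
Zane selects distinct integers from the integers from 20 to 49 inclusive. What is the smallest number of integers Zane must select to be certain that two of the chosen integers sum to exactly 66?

Group the elements by complementary pair {x, 66−x}: {20,46}, {21,45}, {22,44}, …, giving 13 two-element pairs, the single value 33 (it cannot pair with itself since the integers are distinct), and 3 integers whose partner 66−x falls outside [20,49].
By the pigeonhole principle, treating each of those 17 groups as a pigeonhole, one can pick one integer per group — 17 integers — with no two summing to 66.
The 18th integer lands in an occupied pair, forcing a sum of 66.

18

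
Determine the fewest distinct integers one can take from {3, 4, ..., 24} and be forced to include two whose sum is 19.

16

Two chosen integers sum to 19 exactly when both halves of some pair {x, 19−x} with 3 ≤ x ≤ 19−x ≤ 16 are chosen — 7 such pairs.
The remaining 8 elements (those with no distinct partner in range) can never complete a 19-sum, so the worst case takes all of them and one from each pair: 8 + 7 = 15.
By the pigeonhole principle, the 16th integer has to be the second member of some pair, so 15 + 1 = 16.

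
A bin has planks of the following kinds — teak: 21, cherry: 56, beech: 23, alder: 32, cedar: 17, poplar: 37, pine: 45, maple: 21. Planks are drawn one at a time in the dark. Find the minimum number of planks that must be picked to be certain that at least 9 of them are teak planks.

In the worst case for collecting teak planks, every non-teak plank comes out first.
There are 56 + 23 + 32 + 17 + 37 + 45 + 21 = 231 non-teak planks altogether.
After those, each further plank must be teak, so 231 + 9 = 240 draws guarantee 9 teak planks.

240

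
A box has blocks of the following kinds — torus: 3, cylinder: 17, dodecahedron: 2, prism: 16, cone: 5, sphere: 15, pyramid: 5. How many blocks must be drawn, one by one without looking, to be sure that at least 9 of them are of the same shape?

By the pigeonhole principle, put each drawn block into a box by shape. The largest draw with every box below 9 takes min(count, 8) from each shape; shapes with fewer than 8 contribute all they have.
Σ min(cᵢ, 8) = 3 + 8 + 2 + 8 + 5 + 8 + 5 = 39.
Draw number 39 + 1 = 40 must push one box to 9.

40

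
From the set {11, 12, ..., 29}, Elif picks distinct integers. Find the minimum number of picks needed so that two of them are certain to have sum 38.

Two chosen integers sum to 38 exactly when both halves of some pair {x, 38−x} with 11 ≤ x ≤ 38−x ≤ 27 are chosen — 8 such pairs.
The remaining 3 elements (those with no distinct partner in range) can never complete a 38-sum, so the worst case takes all of them and one from each pair: 3 + 8 = 11.
The 12th integer has to be the second member of some pair, so 11 + 1 = 12.

12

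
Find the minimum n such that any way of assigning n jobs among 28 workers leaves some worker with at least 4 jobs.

With 84 jobs one could put exactly 3 in each of the 28 workers, and no worker would reach 4.
One more job must land in a worker that already has 3, giving it 4.
So 28 × 3 + 1 = 85 jobs are required.

85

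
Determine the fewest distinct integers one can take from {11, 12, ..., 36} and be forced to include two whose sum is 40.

Two chosen integers sum to 40 exactly when both halves of some pair {x, 40−x} with 11 ≤ x ≤ 40−x ≤ 29 are chosen — 9 such pairs.
The remaining 8 elements (those with no distinct partner in range) can never complete a 40-sum, so the worst case takes all of them and one from each pair: 8 + 9 = 17.
The 18th integer has to be the second member of some pair, so 17 + 1 = 18.

18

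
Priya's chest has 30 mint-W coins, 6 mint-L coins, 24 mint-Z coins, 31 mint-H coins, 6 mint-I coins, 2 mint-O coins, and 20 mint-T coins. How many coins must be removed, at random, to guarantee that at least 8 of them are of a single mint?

43

By the pigeonhole principle, put each drawn coin into a box by mint. The largest draw with every box below 8 takes min(count, 7) from each mint; mints with fewer than 7 contribute all they have.
Σ min(cᵢ, 7) = 7 + 6 + 7 + 7 + 6 + 2 + 7 = 42.
Draw number 42 + 1 = 43 must push one box to 8.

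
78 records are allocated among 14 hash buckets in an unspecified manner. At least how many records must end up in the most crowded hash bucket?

6

By the pigeonhole principle, the 14 hash buckets are the holes and the 78 records are the pigeons.
If every hash bucket held at most 5 records, the total would be at most 14 × 5 = 70, which is less than 78.
So some hash bucket holds at least ⌈78/14⌉ = 6 records.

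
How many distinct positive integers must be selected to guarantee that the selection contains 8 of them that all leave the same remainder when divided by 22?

155

By pigeonhole, the 22 residue classes mod 22 are the pigeonholes.
With 154 integers one could put 7 in each residue class and have no class reach 8.
The 155th integer pushes some class to 8, so 22·7 + 1 = 155.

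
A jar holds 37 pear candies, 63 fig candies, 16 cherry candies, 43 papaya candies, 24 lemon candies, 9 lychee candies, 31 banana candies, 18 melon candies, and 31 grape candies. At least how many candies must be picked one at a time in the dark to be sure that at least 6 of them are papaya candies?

In the worst case for collecting papaya candies, every non-papaya candy comes out first.
There are 37 + 63 + 16 + 24 + 9 + 31 + 18 + 31 = 229 non-papaya candies altogether.
After those, each further candy must be papaya, so 229 + 6 = 235 draws guarantee 6 papaya candies.

235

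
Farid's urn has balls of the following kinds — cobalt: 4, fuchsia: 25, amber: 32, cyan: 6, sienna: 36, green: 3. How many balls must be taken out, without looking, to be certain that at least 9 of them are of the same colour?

Pigeonhole: put each drawn ball into a box by colour. The largest draw with every box below 9 takes min(count, 8) from each colour; colours with fewer than 8 contribute all they have.
Σ min(cᵢ, 8) = 4 + 8 + 8 + 6 + 8 + 3 = 37.
Draw number 37 + 1 = 38 must push one box to 9.

38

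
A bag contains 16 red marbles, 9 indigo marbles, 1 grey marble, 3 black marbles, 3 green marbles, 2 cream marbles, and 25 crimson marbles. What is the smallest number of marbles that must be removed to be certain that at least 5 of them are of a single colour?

By pigeonhole, put each drawn marble into a box by colour. The largest draw with every box below 5 takes min(count, 4) from each colour; colours with fewer than 4 contribute all they have.
Σ min(cᵢ, 4) = 4 + 4 + 1 + 3 + 3 + 2 + 4 = 21.
Draw number 21 + 1 = 22 must push one box to 5.

22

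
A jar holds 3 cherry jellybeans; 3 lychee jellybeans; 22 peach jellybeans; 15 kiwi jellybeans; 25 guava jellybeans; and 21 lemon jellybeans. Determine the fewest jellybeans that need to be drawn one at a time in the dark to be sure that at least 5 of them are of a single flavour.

23

Put each drawn jellybean into a box by flavour. The largest draw with every box below 5 takes min(count, 4) from each flavour; flavours with fewer than 4 contribute all they have.
Σ min(cᵢ, 4) = 3 + 3 + 4 + 4 + 4 + 4 = 22.
Draw number 22 + 1 = 23 must push one box to 5.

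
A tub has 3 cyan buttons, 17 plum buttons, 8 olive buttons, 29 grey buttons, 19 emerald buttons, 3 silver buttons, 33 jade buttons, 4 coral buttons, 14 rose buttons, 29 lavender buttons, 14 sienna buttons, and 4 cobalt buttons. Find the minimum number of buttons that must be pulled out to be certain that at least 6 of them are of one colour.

An adversary could hand out at most 5 buttons per colour (4 colours run out sooner): 3 + 5 + 5 + 5 + 5 + 3 + 5 + 4 + 5 + 5 + 5 + 4 = 54 buttons and still no colour has 6.
One more button lands in a colour already at 5, so 55 draws are enough and 54 are not.

55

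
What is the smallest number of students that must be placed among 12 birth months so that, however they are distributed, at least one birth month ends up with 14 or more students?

157

With 156 students one could put exactly 13 in each of the 12 birth months, and no birth month would reach 14.
One more student must land in a birth month that already has 13, giving it 14.
So 12 × 13 + 1 = 157 students are required.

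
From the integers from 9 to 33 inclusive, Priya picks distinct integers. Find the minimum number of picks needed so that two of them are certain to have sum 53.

Group the elements by complementary pair {x, 53−x}: {20,33}, {21,32}, {22,31}, …, giving 7 two-element pairs and 11 integers whose partner 53−x falls outside [9,33].
Treating each of those 18 groups as a pigeonhole, one can pick one integer per group — 18 integers — with no two summing to 53.
The 19th integer lands in an occupied pair, forcing a sum of 53.

19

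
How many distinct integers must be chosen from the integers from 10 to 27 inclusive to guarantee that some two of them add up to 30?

14

Group the elements by complementary pair {x, 30−x}: {10,20}, {11,19}, {12,18}, …, giving 5 two-element pairs; the single value 15 (it cannot pair with itself since the integers are distinct); and 7 integers whose partner 30−x falls outside [10,27].
By pigeonhole, treating each of those 13 groups as a pigeonhole, one can pick one integer per group — 13 integers — with no two summing to 30.
The 14th integer lands in an occupied pair, forcing a sum of 30.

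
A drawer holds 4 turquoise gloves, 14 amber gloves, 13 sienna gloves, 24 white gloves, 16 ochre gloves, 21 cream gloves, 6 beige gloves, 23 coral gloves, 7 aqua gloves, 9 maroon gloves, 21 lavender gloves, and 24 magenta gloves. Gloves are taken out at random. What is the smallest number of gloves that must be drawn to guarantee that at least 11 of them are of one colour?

The 12 colours are the holes; the gloves drawn are the pigeons.
To avoid 11 of any one colour, the worst case takes at most 10 of each colour, or every glove of a colour that has fewer than 10.
That gives 4 + 10 + 10 + 10 + 10 + 10 + 6 + 10 + 7 + 9 + 10 + 10 = 106 gloves with no colour reaching 11.
The next glove forces some colour to 11, so 106 + 1 = 107.

107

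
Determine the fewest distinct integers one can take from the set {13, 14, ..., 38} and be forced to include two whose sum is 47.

16

Two chosen integers sum to 47 exactly when both halves of some pair {x, 47−x} with 13 ≤ x ≤ 47−x ≤ 34 are chosen — 11 such pairs.
The remaining 4 elements (those with no distinct partner in range) can never complete a 47-sum, so the worst case takes all of them and one from each pair: 4 + 11 = 15.
Pigeonhole: the 16th integer has to be the second member of some pair, so 15 + 1 = 16.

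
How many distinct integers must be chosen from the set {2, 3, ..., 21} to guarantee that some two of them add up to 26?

A set avoiding the sum 26 can contain at most one of each pair {x, 26−x}, plus the 4 elements whose complement lies outside the range or equal to its own complement.
The integers 2, …, 13 (12 of them) are such a set: any two sum to at least 2+3 = 5 and at most 12+13 = 25 < 26.
By pigeonhole, any 13th integer completes one of the 8 pairs, so 13 choices force a sum of 26.

13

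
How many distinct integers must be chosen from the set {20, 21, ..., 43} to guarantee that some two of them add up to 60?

A set avoiding the sum 60 can contain at most one of each pair {x, 60−x}, plus the 4 elements whose complement lies outside the range or equal to its own complement.
The integers 30, …, 43 (14 of them) are such a set: any two sum to at least 30+31 = 61 > 60.
Any 15th integer completes one of the 10 pairs, so 15 choices force a sum of 60.

15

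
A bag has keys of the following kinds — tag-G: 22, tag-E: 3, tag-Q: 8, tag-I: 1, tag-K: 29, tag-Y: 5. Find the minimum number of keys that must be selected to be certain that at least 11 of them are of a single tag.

38

By the pigeonhole principle, put each drawn key into a box by tag. The largest draw with every box below 11 takes min(count, 10) from each tag; tags with fewer than 10 contribute all they have.
Σ min(cᵢ, 10) = 10 + 3 + 8 + 1 + 10 + 5 = 37.
Draw number 37 + 1 = 38 must push one box to 11.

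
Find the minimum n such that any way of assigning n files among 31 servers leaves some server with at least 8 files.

218

With 217 files one could put exactly 7 in each of the 31 servers, and no server would reach 8.
By pigeonhole, one more file must land in a server that already has 7, giving it 8.
So 31 × 7 + 1 = 218 files are required.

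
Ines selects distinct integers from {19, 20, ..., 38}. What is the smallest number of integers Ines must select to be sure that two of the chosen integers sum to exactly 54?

13

A set avoiding the sum 54 can contain at most one of each pair {x, 54−x}, plus the 4 elements whose complement lies outside the range or equal to its own complement.
The integers 27, …, 38 (12 of them) are such a set: any two sum to at least 27+28 = 55 > 54.
Pigeonhole: any 13th integer completes one of the 8 pairs, so 13 choices force a sum of 54.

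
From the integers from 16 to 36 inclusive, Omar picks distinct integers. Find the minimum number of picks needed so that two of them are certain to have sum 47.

Group the elements by complementary pair {x, 47−x}: {16,31}, {17,30}, {18,29}, …, giving 8 two-element pairs and 5 integers whose partner 47−x falls outside [16,36].
Pigeonhole: treating each of those 13 groups as a pigeonhole, one can pick one integer per group — 13 integers — with no two summing to 47.
The 14th integer lands in an occupied pair, forcing a sum of 47.

14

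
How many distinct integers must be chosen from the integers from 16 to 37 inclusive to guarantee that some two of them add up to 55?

Group the elements by complementary pair {x, 55−x}: {18,37}, {19,36}, {20,35}, …, giving 10 two-element pairs and 2 integers whose partner 55−x falls outside [16,37].
Pigeonhole: treating each of those 12 groups as a pigeonhole, one can pick one integer per group — 12 integers — with no two summing to 55.
The 13th integer lands in an occupied pair, forcing a sum of 55.

13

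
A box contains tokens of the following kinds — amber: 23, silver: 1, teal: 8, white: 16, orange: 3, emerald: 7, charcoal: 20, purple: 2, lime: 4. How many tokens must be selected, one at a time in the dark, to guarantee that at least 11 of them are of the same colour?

An adversary could hand out at most 10 tokens per colour (6 colours run out sooner): 10 + 1 + 8 + 10 + 3 + 7 + 10 + 2 + 4 = 55 tokens and still no colour has 11.
Pigeonhole: one more token lands in a colour already at 10, so 56 draws are enough and 55 are not.

56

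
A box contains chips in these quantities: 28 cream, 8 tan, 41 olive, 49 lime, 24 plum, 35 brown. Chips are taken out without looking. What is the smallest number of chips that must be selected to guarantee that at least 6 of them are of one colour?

Put each drawn chip into a box by colour. The largest draw with every box below 6 takes min(count, 5) from each colour.
Σ min(cᵢ, 5) = 5 + 5 + 5 + 5 + 5 + 5 = 30.
Draw number 30 + 1 = 31 must push one box to 6.

31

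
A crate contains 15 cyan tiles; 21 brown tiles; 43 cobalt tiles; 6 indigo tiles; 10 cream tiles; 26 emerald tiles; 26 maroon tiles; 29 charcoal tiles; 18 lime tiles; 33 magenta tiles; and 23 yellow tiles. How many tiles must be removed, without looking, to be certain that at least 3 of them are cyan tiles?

In the worst case for collecting cyan tiles, every non-cyan tile comes out first.
There are 21 + 43 + 6 + 10 + 26 + 26 + 29 + 18 + 33 + 23 = 235 non-cyan tiles altogether.
After those, each further tile must be cyan, so 235 + 3 = 238 draws guarantee 3 cyan tiles.

238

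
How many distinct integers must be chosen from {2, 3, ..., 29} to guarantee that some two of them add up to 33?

Two chosen integers sum to 33 exactly when both halves of some pair {x, 33−x} with 4 ≤ x ≤ 33−x ≤ 29 are chosen — 13 such pairs.
The remaining 2 elements (those with no distinct partner in range) can never complete a 33-sum, so the worst case takes all of them and one from each pair: 2 + 13 = 15.
Pigeonhole: the 16th integer has to be the second member of some pair, so 15 + 1 = 16.

16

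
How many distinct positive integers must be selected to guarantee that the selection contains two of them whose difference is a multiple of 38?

Integers whose pairwise differences are multiples of 38 are exactly those sharing a remainder mod 38. The 38 residue classes mod 38 are the pigeonholes.
With 38 integers one could put 1 in each residue class and have no class reach 2.
The 39th integer pushes some class to 2, so 38·1 + 1 = 39.

39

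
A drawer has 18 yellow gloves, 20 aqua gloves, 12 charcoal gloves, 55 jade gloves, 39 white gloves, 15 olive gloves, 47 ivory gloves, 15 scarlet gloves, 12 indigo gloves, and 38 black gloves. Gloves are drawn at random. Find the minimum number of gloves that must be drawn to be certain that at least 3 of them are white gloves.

In the worst case for collecting white gloves, every non-white glove comes out first.
There are 18 + 20 + 12 + 55 + 15 + 47 + 15 + 12 + 38 = 232 non-white gloves altogether.
After those, each further glove must be white, so 232 + 3 = 235 draws guarantee 3 white gloves.

235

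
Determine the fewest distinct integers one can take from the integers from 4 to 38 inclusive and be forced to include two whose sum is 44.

20

A set avoiding the sum 44 can contain at most one of each pair {x, 44−x}, plus the 3 elements whose complement lies outside the range or equal to its own complement.
The integers 4, …, 22 (19 of them) are such a set: any two sum to at least 4+5 = 9 and at most 21+22 = 43 < 44.
By pigeonhole, any 20th integer completes one of the 16 pairs, so 20 choices force a sum of 44.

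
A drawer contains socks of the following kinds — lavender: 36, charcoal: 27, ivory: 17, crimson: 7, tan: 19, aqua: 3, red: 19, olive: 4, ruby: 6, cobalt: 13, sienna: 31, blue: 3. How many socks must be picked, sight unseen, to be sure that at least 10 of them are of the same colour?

87

An adversary could hand out at most 9 socks per colour (5 colours run out sooner): 9 + 9 + 9 + 7 + 9 + 3 + 9 + 4 + 6 + 9 + 9 + 3 = 86 socks and still no colour has 10.
Pigeonhole: one more sock lands in a colour already at 9, so 87 draws are enough and 86 are not.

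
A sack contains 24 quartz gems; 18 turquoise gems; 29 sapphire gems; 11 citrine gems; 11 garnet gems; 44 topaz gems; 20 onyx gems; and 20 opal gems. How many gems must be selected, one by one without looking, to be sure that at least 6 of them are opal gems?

163

In the worst case for collecting opal gems, every non-opal gem comes out first.
There are 24 + 18 + 29 + 11 + 11 + 44 + 20 = 157 non-opal gems altogether.
After those, each further gem must be opal, so 157 + 6 = 163 draws guarantee 6 opal gems.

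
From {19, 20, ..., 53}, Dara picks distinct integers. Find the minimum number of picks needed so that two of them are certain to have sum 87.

Group the elements by complementary pair {x, 87−x}: {34,53}, {35,52}, {36,51}, …, giving 10 two-element pairs and 15 integers whose partner 87−x falls outside [19,53].
By the pigeonhole principle, treating each of those 25 groups as a pigeonhole, one can pick one integer per group — 25 integers — with no two summing to 87.
The 26th integer lands in an occupied pair, forcing a sum of 87.

26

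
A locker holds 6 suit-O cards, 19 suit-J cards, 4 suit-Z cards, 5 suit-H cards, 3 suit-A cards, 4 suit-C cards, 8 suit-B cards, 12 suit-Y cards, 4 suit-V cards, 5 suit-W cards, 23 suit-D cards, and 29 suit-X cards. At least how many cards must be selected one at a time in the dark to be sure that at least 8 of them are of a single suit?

An adversary could hand out at most 7 cards per suit (7 suits run out sooner): 6 + 7 + 4 + 5 + 3 + 4 + 7 + 7 + 4 + 5 + 7 + 7 = 66 cards and still no suit has 8.
By pigeonhole, one more card lands in a suit already at 7, so 67 draws are enough and 66 are not.

67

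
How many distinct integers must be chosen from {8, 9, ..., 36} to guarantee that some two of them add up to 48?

Group the elements by complementary pair {x, 48−x}: {12,36}, {13,35}, {14,34}, …, giving 12 two-element pairs; the single value 24 (it cannot pair with itself since the integers are distinct); and 4 integers whose partner 48−x falls outside [8,36].
Treating each of those 17 groups as a pigeonhole, one can pick one integer per group — 17 integers — with no two summing to 48.
The 18th integer lands in an occupied pair, forcing a sum of 48.

18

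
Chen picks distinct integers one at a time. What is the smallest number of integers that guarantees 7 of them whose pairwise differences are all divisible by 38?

Integers whose pairwise differences are multiples of 38 are exactly those sharing a remainder mod 38. The 38 residue classes mod 38 are the pigeonholes.
With 228 integers one could put 6 in each residue class and have no class reach 7.
The 229th integer pushes some class to 7, so 38·6 + 1 = 229.

229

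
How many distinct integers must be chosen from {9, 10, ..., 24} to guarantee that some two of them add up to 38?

Two chosen integers sum to 38 exactly when both halves of some pair {x, 38−x} with 14 ≤ x ≤ 38−x ≤ 24 are chosen — 5 such pairs.
The remaining 6 elements (those with no distinct partner in range) can never complete a 38-sum, so the worst case takes all of them and one from each pair: 6 + 5 = 11.
By pigeonhole, the 12th integer has to be the second member of some pair, so 11 + 1 = 12.

12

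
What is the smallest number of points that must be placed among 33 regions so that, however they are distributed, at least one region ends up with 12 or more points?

364

With 363 points one could put exactly 11 in each of the 33 regions, and no region would reach 12.
By pigeonhole, one more point must land in a region that already has 11, giving it 12.
So 33 × 11 + 1 = 364 points are required.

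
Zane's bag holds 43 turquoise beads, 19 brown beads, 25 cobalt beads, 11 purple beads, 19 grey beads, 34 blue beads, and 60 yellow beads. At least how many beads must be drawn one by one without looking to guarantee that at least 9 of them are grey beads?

In the worst case for collecting grey beads, every non-grey bead comes out first.
There are 43 + 19 + 25 + 11 + 34 + 60 = 192 non-grey beads altogether.
After those, each further bead must be grey, so 192 + 9 = 201 draws guarantee 9 grey beads.

201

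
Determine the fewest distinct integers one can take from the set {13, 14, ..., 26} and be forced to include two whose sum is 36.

Group the elements by complementary pair {x, 36−x}: {13,23}, {14,22}, {15,21}, …, giving 5 two-element pairs, the single value 18 (it cannot pair with itself since the integers are distinct), and 3 integers whose partner 36−x falls outside [13,26].
By the pigeonhole principle, treating each of those 9 groups as a pigeonhole, one can pick one integer per group — 9 integers — with no two summing to 36.
The 10th integer lands in an occupied pair, forcing a sum of 36.

10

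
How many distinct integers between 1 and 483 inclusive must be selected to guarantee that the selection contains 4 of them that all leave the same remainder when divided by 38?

115

By pigeonhole, the 38 residue classes mod 38 are the pigeonholes.
With 114 integers one could put 3 in each residue class and have no class reach 4.
The 115th integer pushes some class to 4, so 38·3 + 1 = 115.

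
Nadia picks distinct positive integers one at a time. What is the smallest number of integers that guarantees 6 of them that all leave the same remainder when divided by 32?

161

The 32 residue classes mod 32 are the pigeonholes.
With 160 integers one could put 5 in each residue class and have no class reach 6.
The 161st integer pushes some class to 6, so 32·5 + 1 = 161.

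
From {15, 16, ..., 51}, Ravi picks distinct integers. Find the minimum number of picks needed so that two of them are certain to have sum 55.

Two chosen integers sum to 55 exactly when both halves of some pair {x, 55−x} with 15 ≤ x ≤ 55−x ≤ 40 are chosen — 13 such pairs.
The remaining 11 elements (those with no distinct partner in range) can never complete a 55-sum, so the worst case takes all of them and one from each pair: 11 + 13 = 24.
The 25th integer has to be the second member of some pair, so 24 + 1 = 25.

25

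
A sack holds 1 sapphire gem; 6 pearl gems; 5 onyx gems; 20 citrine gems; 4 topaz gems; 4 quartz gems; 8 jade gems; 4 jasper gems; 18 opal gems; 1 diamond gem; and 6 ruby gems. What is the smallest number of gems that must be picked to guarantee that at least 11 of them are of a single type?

60

The 11 types are the holes; the gems drawn are the pigeons.
To avoid 11 of any one type, the worst case takes at most 10 of each type, or every gem of a type that has fewer than 10.
That gives 1 + 6 + 5 + 10 + 4 + 4 + 8 + 4 + 10 + 1 + 6 = 59 gems with no type reaching 11.
The next gem forces some type to 11, so 59 + 1 = 60.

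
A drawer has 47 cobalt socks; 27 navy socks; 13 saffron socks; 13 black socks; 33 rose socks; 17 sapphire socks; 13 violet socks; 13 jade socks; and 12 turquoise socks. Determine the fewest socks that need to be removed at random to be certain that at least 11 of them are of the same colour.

91

By the pigeonhole principle, put each drawn sock into a box by colour. The largest draw with every box below 11 takes min(count, 10) from each colour.
Σ min(cᵢ, 10) = 10 + 10 + 10 + 10 + 10 + 10 + 10 + 10 + 10 = 90.
Draw number 90 + 1 = 91 must push one box to 11.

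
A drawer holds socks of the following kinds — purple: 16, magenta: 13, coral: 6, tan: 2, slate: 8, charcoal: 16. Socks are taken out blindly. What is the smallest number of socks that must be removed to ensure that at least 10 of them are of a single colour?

44

An adversary could hand out at most 9 socks per colour (coral, tan, slate run out sooner): 9 + 9 + 6 + 2 + 8 + 9 = 43 socks and still no colour has 10.
One more sock lands in a colour already at 9, so 44 draws are enough and 43 are not.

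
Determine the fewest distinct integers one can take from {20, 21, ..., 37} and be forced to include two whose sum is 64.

Group the elements by complementary pair {x, 64−x}: {27,37}, {28,36}, {29,35}, …, giving 5 two-element pairs, the single value 32 (it cannot pair with itself since the integers are distinct), and 7 integers whose partner 64−x falls outside [20,37].
Treating each of those 13 groups as a pigeonhole, one can pick one integer per group — 13 integers — with no two summing to 64.
The 14th integer lands in an occupied pair, forcing a sum of 64.

14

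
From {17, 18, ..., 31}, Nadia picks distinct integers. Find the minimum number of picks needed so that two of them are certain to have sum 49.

9

Two chosen integers sum to 49 exactly when both halves of some pair {x, 49−x} with 18 ≤ x ≤ 49−x ≤ 31 are chosen — 7 such pairs.
The remaining 1 element (those with no distinct partner in range) can never complete a 49-sum, so the worst case takes all of them and one from each pair: 1 + 7 = 8.
The 9th integer has to be the second member of some pair, so 8 + 1 = 9.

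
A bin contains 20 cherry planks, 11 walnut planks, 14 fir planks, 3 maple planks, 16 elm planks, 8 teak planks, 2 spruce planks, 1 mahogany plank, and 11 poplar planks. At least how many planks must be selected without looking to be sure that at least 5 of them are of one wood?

Put each drawn plank into a box by wood. The largest draw with every box below 5 takes min(count, 4) from each wood; woods with fewer than 4 contribute all they have.
Σ min(cᵢ, 4) = 4 + 4 + 4 + 3 + 4 + 4 + 2 + 1 + 4 = 30.
Draw number 30 + 1 = 31 must push one box to 5.

31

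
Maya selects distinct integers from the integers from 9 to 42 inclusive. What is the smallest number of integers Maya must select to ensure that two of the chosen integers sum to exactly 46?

21

A set avoiding the sum 46 can contain at most one of each pair {x, 46−x}, plus the 6 elements whose complement lies outside the range or equal to its own complement.
The integers 23, …, 42 (20 of them) are such a set: any two sum to at least 23+24 = 47 > 46.
By pigeonhole, any 21st integer completes one of the 14 pairs, so 21 choices force a sum of 46.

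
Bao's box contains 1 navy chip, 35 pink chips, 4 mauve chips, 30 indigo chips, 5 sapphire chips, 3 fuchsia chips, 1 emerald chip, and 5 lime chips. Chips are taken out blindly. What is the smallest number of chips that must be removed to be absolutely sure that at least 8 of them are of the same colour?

Put each drawn chip into a box by colour. The largest draw with every box below 8 takes min(count, 7) from each colour; colours with fewer than 7 contribute all they have.
Σ min(cᵢ, 7) = 1 + 7 + 4 + 7 + 5 + 3 + 1 + 5 = 33.
Draw number 33 + 1 = 34 must push one box to 8.

34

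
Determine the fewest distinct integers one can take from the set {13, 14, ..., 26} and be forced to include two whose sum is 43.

A set avoiding the sum 43 can contain at most one of each pair {x, 43−x}, plus the 4 elements whose complement lies outside the range.
The integers 13, …, 21 (9 of them) are such a set: any two sum to at least 13+14 = 27 and at most 20+21 = 41 < 43.
Pigeonhole: any 10th integer completes one of the 5 pairs, so 10 choices force a sum of 43.

10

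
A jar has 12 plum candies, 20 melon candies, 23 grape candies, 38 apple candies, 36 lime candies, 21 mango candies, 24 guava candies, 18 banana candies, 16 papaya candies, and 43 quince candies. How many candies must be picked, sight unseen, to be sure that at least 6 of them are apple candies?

219

In the worst case for collecting apple candies, every non-apple candy comes out first.
There are 12 + 20 + 23 + 36 + 21 + 24 + 18 + 16 + 43 = 213 non-apple candies altogether.
After those, each further candy must be apple, so 213 + 6 = 219 draws guarantee 6 apple candies.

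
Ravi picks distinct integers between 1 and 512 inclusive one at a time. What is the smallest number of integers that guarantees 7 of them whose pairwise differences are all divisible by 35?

211

Integers whose pairwise differences are multiples of 35 are exactly those sharing a remainder mod 35. By pigeonhole, the 35 residue classes mod 35 are the pigeonholes.
With 210 integers one could put 6 in each residue class and have no class reach 7.
The 211th integer pushes some class to 7, so 35·6 + 1 = 211.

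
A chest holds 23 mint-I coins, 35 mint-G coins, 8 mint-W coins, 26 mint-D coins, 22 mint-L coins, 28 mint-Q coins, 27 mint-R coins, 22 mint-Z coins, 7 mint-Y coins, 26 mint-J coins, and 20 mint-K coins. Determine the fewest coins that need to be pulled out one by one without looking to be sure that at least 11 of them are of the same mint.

An adversary could hand out at most 10 coins per mint (mint-W, mint-Y run out sooner): 10 + 10 + 8 + 10 + 10 + 10 + 10 + 10 + 7 + 10 + 10 = 105 coins and still no mint has 11.
By the pigeonhole principle, one more coin lands in a mint already at 10, so 106 draws are enough and 105 are not.

106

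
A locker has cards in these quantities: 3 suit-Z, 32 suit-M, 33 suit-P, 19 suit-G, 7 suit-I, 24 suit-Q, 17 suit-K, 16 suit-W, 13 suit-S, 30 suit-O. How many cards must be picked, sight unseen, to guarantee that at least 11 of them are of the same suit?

By pigeonhole, the 10 suits are the holes; the cards drawn are the pigeons.
To avoid 11 of any one suit, the worst case takes at most 10 of each suit, or every card of a suit that has fewer than 10.
That gives 3 + 10 + 10 + 10 + 7 + 10 + 10 + 10 + 10 + 10 = 90 cards with no suit reaching 11.
The next card forces some suit to 11, so 90 + 1 = 91.

91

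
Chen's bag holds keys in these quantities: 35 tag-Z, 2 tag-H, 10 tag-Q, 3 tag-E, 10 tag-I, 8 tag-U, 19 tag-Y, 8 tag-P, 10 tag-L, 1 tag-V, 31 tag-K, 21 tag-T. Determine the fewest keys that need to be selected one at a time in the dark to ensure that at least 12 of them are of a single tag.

An adversary could hand out at most 11 keys per tag (8 tags run out sooner): 11 + 2 + 10 + 3 + 10 + 8 + 11 + 8 + 10 + 1 + 11 + 11 = 96 keys and still no tag has 12.
One more key lands in a tag already at 11, so 97 draws are enough and 96 are not.

97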